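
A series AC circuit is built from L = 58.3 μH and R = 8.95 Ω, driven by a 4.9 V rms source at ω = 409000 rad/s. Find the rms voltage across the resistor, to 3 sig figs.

X_L = ωL = 23.8 Ω
Z = 8.95 + j23.8 Ω
|Z| = √(8.95² + 23.8²) = 25.5 Ω
I = V/|Z| = 192 mA
V_R = I·|Z_R| = 0.192 × 8.95 = 1.72 V

1.72 V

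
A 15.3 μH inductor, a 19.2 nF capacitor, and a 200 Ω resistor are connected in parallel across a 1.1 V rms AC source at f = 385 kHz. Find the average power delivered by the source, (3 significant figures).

ω = 2πf = 2.419e+06 rad/s
X_L = ωL = 37.0 Ω
X_C = 1/(ωC) = 21.5 Ω
Parallel: admittances add. Y = 1/R + 1/(jωL) + jωC
Y = (0.00500 + j0.0194) S
|Y| = 0.0201 S → |Z| = 1/|Y| = 49.9 Ω, ∠Z = −∠Y = -75.6°
I = V/|Z| = 22.1 mA
P = VI cos φ = 1.1 × 0.0221 × cos(-75.6°) = 6.05 mW

6.05 mW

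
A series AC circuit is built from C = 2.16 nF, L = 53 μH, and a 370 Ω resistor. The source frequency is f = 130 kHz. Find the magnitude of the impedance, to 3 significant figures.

ω = 2πf = 816800 rad/s
X_L = ωL = 43.3 Ω
X_C = 1/(ωC) = 567 Ω
Net reactance X = X_L − X_C = -523 Ω
Z = 370 − j523 Ω
|Z| = √(370² + 523²) = 641 Ω

641 Ω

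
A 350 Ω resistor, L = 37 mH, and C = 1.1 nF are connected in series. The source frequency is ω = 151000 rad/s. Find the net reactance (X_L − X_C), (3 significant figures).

X_L = ωL = 5590 Ω
X_C = 1/(ωC) = 6020 Ω
X = 5590 − 6020 = -433 Ω

-433 Ω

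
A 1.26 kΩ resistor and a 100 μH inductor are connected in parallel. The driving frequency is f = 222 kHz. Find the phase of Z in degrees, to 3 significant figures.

ω = 2πf = 1.395e+06 rad/s
X_L = ωL = 139 Ω
Parallel: admittances add. Y = 1/R + 1/(jωL)
Y = (0.000794 − j0.00717) S
|Y| = 0.00721 S → |Z| = 1/|Y| = 139 Ω, ∠Z = −∠Y = 83.7°

83.7°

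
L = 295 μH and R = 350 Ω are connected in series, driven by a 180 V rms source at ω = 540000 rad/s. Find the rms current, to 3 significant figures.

X_L = ωL = 159 Ω
Z = 350 + j159 Ω
|Z| = √(350² + 159²) = 385 Ω
I = V/|Z| = 180/385 = 468 mA

468 mA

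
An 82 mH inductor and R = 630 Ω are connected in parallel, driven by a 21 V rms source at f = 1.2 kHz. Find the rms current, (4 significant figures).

47.59 mA

ω = 2πf = 7540 rad/s
X_L = ωL = 618.3 Ω
Parallel: admittances add. Y = 1/R + 1/(jωL)
Y = (0.001587 − j0.001617) S
|Y| = 0.002266 S → |Z| = 1/|Y| = 441.3 Ω, ∠Z = −∠Y = 45.54°
I = V/|Z| = 21/441.3 = 47.59 mA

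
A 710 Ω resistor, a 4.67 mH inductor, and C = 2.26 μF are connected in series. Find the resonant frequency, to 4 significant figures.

1.549 kHz

ω₀ = 1/√(LC) = 1/√(0.00467 × 2.26e-06) = 9734 rad/s
f₀ = ω₀/(2π) = 1.549 kHz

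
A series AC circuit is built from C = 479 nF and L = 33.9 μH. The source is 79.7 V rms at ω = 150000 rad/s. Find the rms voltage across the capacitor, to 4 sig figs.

125.6 V

X_L = ωL = 5.085 Ω
X_C = 1/(ωC) = 13.92 Ω
Net reactance X = X_L − X_C = -8.833 Ω
Z = − j8.833 Ω
|Z| = √(0² + 8.833²) = 8.833 Ω
I = V/|Z| = 9.023 A
V_C = I·|Z_C| = 9.023 × 13.92 = 125.6 V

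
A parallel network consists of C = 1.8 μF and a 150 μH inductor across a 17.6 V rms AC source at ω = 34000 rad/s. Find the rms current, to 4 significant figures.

X_L = ωL = 5.100 Ω
X_C = 1/(ωC) = 16.34 Ω
Parallel: admittances add. Y = 1/(jωL) + jωC
Y = (0 − j0.1349) S
|Y| = 0.1349 S → |Z| = 1/|Y| = 7.414 Ω, ∠Z = −∠Y = 90.00°
I = V/|Z| = 17.6/7.414 = 2.374 A

2.374 A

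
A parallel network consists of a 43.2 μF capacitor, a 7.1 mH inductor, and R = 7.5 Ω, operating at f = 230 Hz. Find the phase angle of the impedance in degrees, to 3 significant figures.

14.7°

ω = 2πf = 1445 rad/s
X_L = ωL = 10.3 Ω
X_C = 1/(ωC) = 16.0 Ω
Parallel: admittances add. Y = 1/R + 1/(jωL) + jωC
Y = (0.133 − j0.0350) S
|Y| = 0.138 S → |Z| = 1/|Y| = 7.25 Ω, ∠Z = −∠Y = 14.7°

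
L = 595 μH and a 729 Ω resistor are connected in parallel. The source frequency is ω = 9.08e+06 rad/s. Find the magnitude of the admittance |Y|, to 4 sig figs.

X_L = ωL = 5403 Ω
Parallel: admittances add. Y = 1/R + 1/(jωL)
Y = (0.001372 − j0.0001851) S
|Y| = 0.001384 S → |Z| = 1/|Y| = 722.5 Ω, ∠Z = −∠Y = 7.685°

1.384 mS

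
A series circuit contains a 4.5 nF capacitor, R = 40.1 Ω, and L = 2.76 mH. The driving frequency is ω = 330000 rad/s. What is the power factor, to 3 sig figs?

X_L = ωL = 911 Ω
X_C = 1/(ωC) = 673 Ω
Net reactance X = X_L − X_C = 237 Ω
Z = 40.1 + j237 Ω
|Z| = √(40.1² + 237²) = 241 Ω
∠Z = arctan(237/40.1) = 80.4°
cos φ = cos(80.4°) = 0.167

0.167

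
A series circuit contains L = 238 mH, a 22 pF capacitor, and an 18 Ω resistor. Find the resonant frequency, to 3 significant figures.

ω₀ = 1/√(LC) = 1/√(0.238 × 2.2e-11) = 437000 rad/s
f₀ = ω₀/(2π) = 69.6 kHz

69.6 kHz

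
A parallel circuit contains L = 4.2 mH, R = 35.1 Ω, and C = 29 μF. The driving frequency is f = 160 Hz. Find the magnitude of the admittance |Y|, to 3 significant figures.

ω = 2πf = 1005 rad/s
X_L = ωL = 4.22 Ω
X_C = 1/(ωC) = 34.3 Ω
Parallel: admittances add. Y = 1/R + 1/(jωL) + jωC
Y = (0.0285 − j0.208) S
|Y| = 0.210 S → |Z| = 1/|Y| = 4.77 Ω, ∠Z = −∠Y = 82.2°

210 mS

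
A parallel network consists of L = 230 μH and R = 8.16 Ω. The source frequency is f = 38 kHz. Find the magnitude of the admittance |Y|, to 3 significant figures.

ω = 2πf = 238800 rad/s
X_L = ωL = 54.9 Ω
Parallel: admittances add. Y = 1/R + 1/(jωL)
Y = (0.123 − j0.0182) S
|Y| = 0.124 S → |Z| = 1/|Y| = 8.07 Ω, ∠Z = −∠Y = 8.45°

124 mS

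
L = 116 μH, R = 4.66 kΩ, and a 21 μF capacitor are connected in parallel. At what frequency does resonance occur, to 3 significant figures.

ω₀ = 1/√(LC) = 1/√(0.000116 × 2.1e-05) = 20260 rad/s
f₀ = ω₀/(2π) = 3.22 kHz

3.22 kHz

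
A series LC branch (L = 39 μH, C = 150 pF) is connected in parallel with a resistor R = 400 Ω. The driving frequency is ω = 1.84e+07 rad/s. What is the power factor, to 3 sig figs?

0.664

X_L = ωL = 718 Ω
X_C = 1/(ωC) = 362 Ω
Branch 1: Z₁ = R = 400 Ω
Branch 2 (series LC): Z₂ = j(X_L − X_C) = j355 Ω
Parallel: Z = Z₁Z₂/(Z₁+Z₂), |Z| = 266 Ω, ∠Z = 48.4°
cos φ = cos(48.4°) = 0.664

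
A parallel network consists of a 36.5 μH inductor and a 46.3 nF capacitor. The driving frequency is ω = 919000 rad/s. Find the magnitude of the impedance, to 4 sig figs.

78.51 Ω

X_L = ωL = 33.54 Ω
X_C = 1/(ωC) = 23.50 Ω
Parallel: admittances add. Y = 1/(jωL) + jωC
Y = (0 + j0.01274) S
|Y| = 0.01274 S → |Z| = 1/|Y| = 78.51 Ω, ∠Z = −∠Y = -90.00°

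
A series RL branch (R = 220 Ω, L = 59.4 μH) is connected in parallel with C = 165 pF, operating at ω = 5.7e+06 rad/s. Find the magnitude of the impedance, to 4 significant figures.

566.9 Ω

X_L = ωL = 338.6 Ω
X_C = 1/(ωC) = 1063 Ω
Branch 1 (R+jX_L): Z₁ = 220.0 + j338.6 Ω, |Z₁| = 403.8 Ω
Branch 2 (−jX_C): Z₂ = −j1063 Ω
Parallel: Z = Z₁Z₂/(Z₁+Z₂), |Z| = 566.9 Ω, ∠Z = 40.10°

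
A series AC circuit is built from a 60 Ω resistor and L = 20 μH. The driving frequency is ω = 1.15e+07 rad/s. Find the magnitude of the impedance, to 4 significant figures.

237.7 Ω

X_L = ωL = 230.0 Ω
Z = 60.00 + j230.0 Ω
|Z| = √(60.00² + 230.0²) = 237.7 Ω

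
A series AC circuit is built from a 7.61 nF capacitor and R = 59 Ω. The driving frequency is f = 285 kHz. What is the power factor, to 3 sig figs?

ω = 2πf = 1.791e+06 rad/s
X_C = 1/(ωC) = 73.4 Ω
Z = 59.0 − j73.4 Ω
|Z| = √(59.0² + 73.4²) = 94.2 Ω
∠Z = arctan(-73.4/59.0) = -51.2°
cos φ = cos(-51.2°) = 0.627

0.627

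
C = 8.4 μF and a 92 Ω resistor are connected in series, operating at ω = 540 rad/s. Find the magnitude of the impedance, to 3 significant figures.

X_C = 1/(ωC) = 220 Ω
Z = 92.0 − j220 Ω
|Z| = √(92.0² + 220²) = 239 Ω

239 Ω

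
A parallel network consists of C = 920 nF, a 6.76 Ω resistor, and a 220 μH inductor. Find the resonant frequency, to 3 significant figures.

11.2 kHz

ω₀ = 1/√(LC) = 1/√(0.00022 × 9.2e-07) = 70290 rad/s
f₀ = ω₀/(2π) = 11.2 kHz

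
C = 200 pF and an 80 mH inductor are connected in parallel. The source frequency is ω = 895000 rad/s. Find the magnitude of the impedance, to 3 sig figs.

X_L = ωL = 71600 Ω
X_C = 1/(ωC) = 5590 Ω
Parallel: admittances add. Y = 1/(jωL) + jωC
Y = (0 + j0.000165) S
|Y| = 0.000165 S → |Z| = 1/|Y| = 6060 Ω, ∠Z = −∠Y = -90.0°

6060 Ω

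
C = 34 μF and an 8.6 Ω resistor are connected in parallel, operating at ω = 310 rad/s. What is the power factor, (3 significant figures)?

X_C = 1/(ωC) = 94.9 Ω
Parallel: admittances add. Y = 1/R + jωC
Y = (0.116 + j0.0105) S
|Y| = 0.117 S → |Z| = 1/|Y| = 8.56 Ω, ∠Z = −∠Y = -5.18°
cos φ = cos(-5.18°) = 0.996

0.996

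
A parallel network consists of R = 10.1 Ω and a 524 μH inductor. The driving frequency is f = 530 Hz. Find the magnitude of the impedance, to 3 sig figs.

1.72 Ω

ω = 2πf = 3330 rad/s
X_L = ωL = 1.74 Ω
Parallel: admittances add. Y = 1/R + 1/(jωL)
Y = (0.0990 − j0.573) S
|Y| = 0.582 S → |Z| = 1/|Y| = 1.72 Ω, ∠Z = −∠Y = 80.2°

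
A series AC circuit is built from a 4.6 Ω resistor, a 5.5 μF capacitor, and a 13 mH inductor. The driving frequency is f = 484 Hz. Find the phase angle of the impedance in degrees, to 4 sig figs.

ω = 2πf = 3041 rad/s
X_L = ωL = 39.53 Ω
X_C = 1/(ωC) = 59.79 Ω
Net reactance X = X_L − X_C = -20.25 Ω
Z = 4.600 − j20.25 Ω
|Z| = √(4.600² + 20.25²) = 20.77 Ω
∠Z = arctan(-20.25/4.600) = -77.20°

-77.20°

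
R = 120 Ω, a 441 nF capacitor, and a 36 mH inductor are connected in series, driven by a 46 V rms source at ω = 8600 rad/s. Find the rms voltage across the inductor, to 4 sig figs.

X_L = ωL = 309.6 Ω
X_C = 1/(ωC) = 263.7 Ω
Net reactance X = X_L − X_C = 45.93 Ω
Z = 120.0 + j45.93 Ω
|Z| = √(120.0² + 45.93²) = 128.5 Ω
I = V/|Z| = 358.0 mA
V_L = I·|Z_L| = 0.3580 × 309.6 = 110.8 V

110.8 V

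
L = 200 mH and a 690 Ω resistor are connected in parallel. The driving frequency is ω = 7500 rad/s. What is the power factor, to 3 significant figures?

X_L = ωL = 1500 Ω
Parallel: admittances add. Y = 1/R + 1/(jωL)
Y = (0.00145 − j0.000667) S
|Y| = 0.00160 S → |Z| = 1/|Y| = 627 Ω, ∠Z = −∠Y = 24.7°
cos φ = cos(24.7°) = 0.908

0.908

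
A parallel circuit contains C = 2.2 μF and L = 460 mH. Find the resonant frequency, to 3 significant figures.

ω₀ = 1/√(LC) = 1/√(0.46 × 2.2e-06) = 994.1 rad/s
f₀ = ω₀/(2π) = 158 Hz

158 Hz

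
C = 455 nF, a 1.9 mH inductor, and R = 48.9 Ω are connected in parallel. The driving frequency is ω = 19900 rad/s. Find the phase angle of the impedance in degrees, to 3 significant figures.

X_L = ωL = 37.8 Ω
X_C = 1/(ωC) = 110 Ω
Parallel: admittances add. Y = 1/R + 1/(jωL) + jωC
Y = (0.0204 − j0.0174) S
|Y| = 0.0268 S → |Z| = 1/|Y| = 37.2 Ω, ∠Z = −∠Y = 40.4°

40.4°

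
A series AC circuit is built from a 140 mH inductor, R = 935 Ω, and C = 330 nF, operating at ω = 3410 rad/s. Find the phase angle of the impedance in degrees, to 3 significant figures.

X_L = ωL = 477 Ω
X_C = 1/(ωC) = 889 Ω
Net reactance X = X_L − X_C = -411 Ω
Z = 935 − j411 Ω
|Z| = √(935² + 411²) = 1020 Ω
∠Z = arctan(-411/935) = -23.7°

-23.7°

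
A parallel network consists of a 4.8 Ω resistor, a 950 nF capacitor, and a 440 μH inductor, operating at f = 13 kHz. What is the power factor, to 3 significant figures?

ω = 2πf = 81680 rad/s
X_L = ωL = 35.9 Ω
X_C = 1/(ωC) = 12.9 Ω
Parallel: admittances add. Y = 1/R + 1/(jωL) + jωC
Y = (0.208 + j0.0498) S
|Y| = 0.214 S → |Z| = 1/|Y| = 4.67 Ω, ∠Z = −∠Y = -13.4°
cos φ = cos(-13.4°) = 0.973

0.973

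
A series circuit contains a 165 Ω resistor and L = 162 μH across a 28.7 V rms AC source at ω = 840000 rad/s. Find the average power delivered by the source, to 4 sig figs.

X_L = ωL = 136.1 Ω
Z = 165.0 + j136.1 Ω
|Z| = √(165.0² + 136.1²) = 213.9 Ω
∠Z = arctan(136.1/165.0) = 39.51°
I = V/|Z| = 134.2 mA
P = VI cos φ = 28.7 × 0.1342 × cos(39.51°) = 2.971 W

2.971 W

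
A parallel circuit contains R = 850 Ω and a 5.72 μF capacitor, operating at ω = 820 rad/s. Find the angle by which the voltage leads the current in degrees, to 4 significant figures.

-75.92°

X_C = 1/(ωC) = 213.2 Ω
Parallel: admittances add. Y = 1/R + jωC
Y = (0.001176 + j0.004690) S
|Y| = 0.004836 S → |Z| = 1/|Y| = 206.8 Ω, ∠Z = −∠Y = -75.92°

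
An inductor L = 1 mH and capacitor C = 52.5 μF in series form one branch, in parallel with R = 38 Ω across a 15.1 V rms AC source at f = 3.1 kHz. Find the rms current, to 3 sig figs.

908 mA

ω = 2πf = 19480 rad/s
X_L = ωL = 19.5 Ω
X_C = 1/(ωC) = 0.978 Ω
Branch 1: Z₁ = R = 38.0 Ω
Branch 2 (series LC): Z₂ = j(X_L − X_C) = j18.5 Ω
Parallel: Z = Z₁Z₂/(Z₁+Z₂), |Z| = 16.6 Ω, ∠Z = 64.0°
I = V/|Z| = 15.1/16.6 = 908 mA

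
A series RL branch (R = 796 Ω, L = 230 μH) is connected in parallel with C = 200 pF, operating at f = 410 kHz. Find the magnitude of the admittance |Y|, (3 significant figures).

ω = 2πf = 2.576e+06 rad/s
X_L = ωL = 593 Ω
X_C = 1/(ωC) = 1940 Ω
Branch 1 (R+jX_L): Z₁ = 796 + j593 Ω, |Z₁| = 992 Ω
Branch 2 (−jX_C): Z₂ = −j1940 Ω
Parallel: Z = Z₁Z₂/(Z₁+Z₂), |Z| = 1230 Ω, ∠Z = 6.11°
|Y| = 1/|Z| = 813 μS

813 μS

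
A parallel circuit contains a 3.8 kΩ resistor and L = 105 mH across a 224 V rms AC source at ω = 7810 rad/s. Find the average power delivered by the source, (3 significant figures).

X_L = ωL = 820 Ω
Parallel: admittances add. Y = 1/R + 1/(jωL)
Y = (0.000263 − j0.00122) S
|Y| = 0.00125 S → |Z| = 1/|Y| = 802 Ω, ∠Z = −∠Y = 77.8°
I = V/|Z| = 279 mA
P = VI cos φ = 224 × 0.279 × cos(77.8°) = 13.2 W

13.2 W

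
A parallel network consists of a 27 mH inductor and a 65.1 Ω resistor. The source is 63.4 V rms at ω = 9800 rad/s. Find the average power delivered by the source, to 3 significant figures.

X_L = ωL = 265 Ω
Parallel: admittances add. Y = 1/R + 1/(jωL)
Y = (0.0154 − j0.00378) S
|Y| = 0.0158 S → |Z| = 1/|Y| = 63.2 Ω, ∠Z = −∠Y = 13.8°
I = V/|Z| = 1.00 A
P = VI cos φ = 63.4 × 1.00 × cos(13.8°) = 61.7 W

61.7 W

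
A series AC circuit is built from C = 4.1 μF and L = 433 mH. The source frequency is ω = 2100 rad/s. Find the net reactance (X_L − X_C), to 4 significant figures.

X_L = ωL = 909.3 Ω
X_C = 1/(ωC) = 116.1 Ω
X = 909.3 − 116.1 = 793.2 Ω

793.2 Ω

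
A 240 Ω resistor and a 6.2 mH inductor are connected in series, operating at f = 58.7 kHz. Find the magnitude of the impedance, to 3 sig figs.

2300 Ω

ω = 2πf = 368800 rad/s
X_L = ωL = 2290 Ω
Z = 240 + j2290 Ω
|Z| = √(240² + 2290²) = 2300 Ω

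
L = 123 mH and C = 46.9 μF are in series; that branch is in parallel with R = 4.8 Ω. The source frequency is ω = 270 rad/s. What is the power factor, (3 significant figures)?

X_L = ωL = 33.2 Ω
X_C = 1/(ωC) = 79.0 Ω
Branch 1: Z₁ = R = 4.80 Ω
Branch 2 (series LC): Z₂ = j(X_L − X_C) = −j45.8 Ω
Parallel: Z = Z₁Z₂/(Z₁+Z₂), |Z| = 4.77 Ω, ∠Z = -5.99°
cos φ = cos(-5.99°) = 0.995

0.995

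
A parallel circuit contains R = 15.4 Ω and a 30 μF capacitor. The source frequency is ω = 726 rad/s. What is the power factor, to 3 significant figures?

0.948

X_C = 1/(ωC) = 45.9 Ω
Parallel: admittances add. Y = 1/R + jωC
Y = (0.0649 + j0.0218) S
|Y| = 0.0685 S → |Z| = 1/|Y| = 14.6 Ω, ∠Z = −∠Y = -18.5°
cos φ = cos(-18.5°) = 0.948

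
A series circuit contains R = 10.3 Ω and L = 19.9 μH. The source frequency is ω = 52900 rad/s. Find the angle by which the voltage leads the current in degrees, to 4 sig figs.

5.836°

X_L = ωL = 1.053 Ω
Z = 10.30 + j1.053 Ω
|Z| = √(10.30² + 1.053²) = 10.35 Ω
∠Z = arctan(1.053/10.30) = 5.836°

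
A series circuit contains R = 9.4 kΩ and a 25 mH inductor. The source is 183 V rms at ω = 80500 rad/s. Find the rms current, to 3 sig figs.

X_L = ωL = 2010 Ω
Z = 9400 + j2010 Ω
|Z| = √(9400² + 2010²) = 9610 Ω
I = V/|Z| = 183/9610 = 19.0 mA

19.0 mA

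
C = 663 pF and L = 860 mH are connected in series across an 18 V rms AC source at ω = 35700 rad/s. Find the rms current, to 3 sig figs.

X_L = ωL = 30700 Ω
X_C = 1/(ωC) = 42200 Ω
Net reactance X = X_L − X_C = -11500 Ω
Z = − j11500 Ω
|Z| = √(0² + 11500²) = 11500 Ω
I = V/|Z| = 18/11500 = 1.56 mA

1.56 mA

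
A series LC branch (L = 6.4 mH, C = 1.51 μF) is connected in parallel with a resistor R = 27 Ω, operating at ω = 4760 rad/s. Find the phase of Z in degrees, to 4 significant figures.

X_L = ωL = 30.46 Ω
X_C = 1/(ωC) = 139.1 Ω
Branch 1: Z₁ = R = 27.00 Ω
Branch 2 (series LC): Z₂ = j(X_L − X_C) = −j108.7 Ω
Parallel: Z = Z₁Z₂/(Z₁+Z₂), |Z| = 26.20 Ω, ∠Z = -13.95°

-13.95°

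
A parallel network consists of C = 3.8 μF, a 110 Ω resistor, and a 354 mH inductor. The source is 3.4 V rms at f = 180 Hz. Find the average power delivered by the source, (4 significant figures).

105.1 mW

ω = 2πf = 1131 rad/s
X_L = ωL = 400.4 Ω
X_C = 1/(ωC) = 232.7 Ω
Parallel: admittances add. Y = 1/R + 1/(jωL) + jωC
Y = (0.009091 + j0.001800) S
|Y| = 0.009267 S → |Z| = 1/|Y| = 107.9 Ω, ∠Z = −∠Y = -11.20°
I = V/|Z| = 31.51 mA
P = VI cos φ = 3.4 × 0.03151 × cos(-11.20°) = 105.1 mW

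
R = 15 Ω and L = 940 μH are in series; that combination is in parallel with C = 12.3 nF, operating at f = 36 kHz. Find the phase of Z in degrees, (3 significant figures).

80.1°

ω = 2πf = 226200 rad/s
X_L = ωL = 213 Ω
X_C = 1/(ωC) = 359 Ω
Branch 1 (R+jX_L): Z₁ = 15.0 + j213 Ω, |Z₁| = 213 Ω
Branch 2 (−jX_C): Z₂ = −j359 Ω
Parallel: Z = Z₁Z₂/(Z₁+Z₂), |Z| = 519 Ω, ∠Z = 80.1°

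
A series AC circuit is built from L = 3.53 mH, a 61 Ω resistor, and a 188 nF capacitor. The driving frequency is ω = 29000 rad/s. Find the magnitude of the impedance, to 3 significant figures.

101 Ω

X_L = ωL = 102 Ω
X_C = 1/(ωC) = 183 Ω
Net reactance X = X_L − X_C = -81.0 Ω
Z = 61.0 − j81.0 Ω
|Z| = √(61.0² + 81.0²) = 101 Ω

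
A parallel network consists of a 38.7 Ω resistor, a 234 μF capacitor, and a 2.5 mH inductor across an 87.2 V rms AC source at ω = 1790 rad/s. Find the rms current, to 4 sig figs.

17.19 A

X_L = ωL = 4.475 Ω
X_C = 1/(ωC) = 2.387 Ω
Parallel: admittances add. Y = 1/R + 1/(jωL) + jωC
Y = (0.02584 + j0.1954) S
|Y| = 0.1971 S → |Z| = 1/|Y| = 5.074 Ω, ∠Z = −∠Y = -82.47°
I = V/|Z| = 87.2/5.074 = 17.19 A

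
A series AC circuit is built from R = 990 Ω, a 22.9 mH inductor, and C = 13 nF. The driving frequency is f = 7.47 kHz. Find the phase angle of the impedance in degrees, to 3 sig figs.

-29.7°

ω = 2πf = 46940 rad/s
X_L = ωL = 1070 Ω
X_C = 1/(ωC) = 1640 Ω
Net reactance X = X_L − X_C = -564 Ω
Z = 990 − j564 Ω
|Z| = √(990² + 564²) = 1140 Ω
∠Z = arctan(-564/990) = -29.7°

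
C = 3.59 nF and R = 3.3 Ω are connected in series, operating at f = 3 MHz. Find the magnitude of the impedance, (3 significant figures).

ω = 2πf = 1.885e+07 rad/s
X_C = 1/(ωC) = 14.8 Ω
Z = 3.30 − j14.8 Ω
|Z| = √(3.30² + 14.8²) = 15.1 Ω

15.1 Ω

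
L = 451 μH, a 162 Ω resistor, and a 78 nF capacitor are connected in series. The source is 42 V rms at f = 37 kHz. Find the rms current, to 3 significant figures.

ω = 2πf = 232500 rad/s
X_L = ωL = 105 Ω
X_C = 1/(ωC) = 55.1 Ω
Net reactance X = X_L − X_C = 49.7 Ω
Z = 162 + j49.7 Ω
|Z| = √(162² + 49.7²) = 169 Ω
I = V/|Z| = 42/169 = 248 mA

248 mA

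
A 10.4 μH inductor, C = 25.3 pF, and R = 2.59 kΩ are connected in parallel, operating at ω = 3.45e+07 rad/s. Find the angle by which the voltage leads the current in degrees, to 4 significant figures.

X_L = ωL = 358.8 Ω
X_C = 1/(ωC) = 1146 Ω
Parallel: admittances add. Y = 1/R + 1/(jωL) + jωC
Y = (0.0003861 − j0.001914) S
|Y| = 0.001953 S → |Z| = 1/|Y| = 512.1 Ω, ∠Z = −∠Y = 78.60°

78.60°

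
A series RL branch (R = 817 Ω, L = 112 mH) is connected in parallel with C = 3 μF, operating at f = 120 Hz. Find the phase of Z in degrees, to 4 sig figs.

ω = 2πf = 754.0 rad/s
X_L = ωL = 84.45 Ω
X_C = 1/(ωC) = 442.1 Ω
Branch 1 (R+jX_L): Z₁ = 817.0 + j84.45 Ω, |Z₁| = 821.4 Ω
Branch 2 (−jX_C): Z₂ = −j442.1 Ω
Parallel: Z = Z₁Z₂/(Z₁+Z₂), |Z| = 407.1 Ω, ∠Z = -60.46°

-60.46°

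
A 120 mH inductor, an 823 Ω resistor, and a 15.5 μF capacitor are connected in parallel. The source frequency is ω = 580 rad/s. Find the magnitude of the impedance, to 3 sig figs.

X_L = ωL = 69.6 Ω
X_C = 1/(ωC) = 111 Ω
Parallel: admittances add. Y = 1/R + 1/(jωL) + jωC
Y = (0.00122 − j0.00538) S
|Y| = 0.00551 S → |Z| = 1/|Y| = 181 Ω, ∠Z = −∠Y = 77.3°

181 Ω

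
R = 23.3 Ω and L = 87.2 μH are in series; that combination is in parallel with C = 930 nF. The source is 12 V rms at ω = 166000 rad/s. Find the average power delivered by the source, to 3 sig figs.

4.46 W

X_L = ωL = 14.5 Ω
X_C = 1/(ωC) = 6.48 Ω
Branch 1 (R+jX_L): Z₁ = 23.3 + j14.5 Ω, |Z₁| = 27.4 Ω
Branch 2 (−jX_C): Z₂ = −j6.48 Ω
Parallel: Z = Z₁Z₂/(Z₁+Z₂), |Z| = 7.21 Ω, ∠Z = -77.1°
I = V/|Z| = 1.66 A
P = VI cos φ = 12 × 1.66 × cos(-77.1°) = 4.46 W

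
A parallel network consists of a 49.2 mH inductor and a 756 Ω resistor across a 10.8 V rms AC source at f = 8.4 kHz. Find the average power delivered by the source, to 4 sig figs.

ω = 2πf = 52780 rad/s
X_L = ωL = 2597 Ω
Parallel: admittances add. Y = 1/R + 1/(jωL)
Y = (0.001323 − j0.0003851) S
|Y| = 0.001378 S → |Z| = 1/|Y| = 725.9 Ω, ∠Z = −∠Y = 16.23°
I = V/|Z| = 14.88 mA
P = VI cos φ = 10.8 × 0.01488 × cos(16.23°) = 154.3 mW

154.3 mW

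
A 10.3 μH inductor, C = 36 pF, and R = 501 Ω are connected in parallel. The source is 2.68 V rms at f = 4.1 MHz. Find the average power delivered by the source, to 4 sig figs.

14.34 mW

ω = 2πf = 2.576e+07 rad/s
X_L = ωL = 265.3 Ω
X_C = 1/(ωC) = 1078 Ω
Parallel: admittances add. Y = 1/R + 1/(jωL) + jωC
Y = (0.001996 − j0.002841) S
|Y| = 0.003472 S → |Z| = 1/|Y| = 288.0 Ω, ∠Z = −∠Y = 54.91°
I = V/|Z| = 9.306 mA
P = VI cos φ = 2.68 × 0.009306 × cos(54.91°) = 14.34 mW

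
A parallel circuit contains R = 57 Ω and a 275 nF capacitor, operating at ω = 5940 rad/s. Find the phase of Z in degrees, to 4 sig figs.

-5.319°

X_C = 1/(ωC) = 612.2 Ω
Parallel: admittances add. Y = 1/R + jωC
Y = (0.01754 + j0.001634) S
|Y| = 0.01762 S → |Z| = 1/|Y| = 56.75 Ω, ∠Z = −∠Y = -5.319°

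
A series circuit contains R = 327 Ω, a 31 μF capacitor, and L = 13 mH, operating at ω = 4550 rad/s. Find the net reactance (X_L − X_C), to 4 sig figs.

X_L = ωL = 59.15 Ω
X_C = 1/(ωC) = 7.090 Ω
X = 59.15 − 7.090 = 52.06 Ω

52.06 Ω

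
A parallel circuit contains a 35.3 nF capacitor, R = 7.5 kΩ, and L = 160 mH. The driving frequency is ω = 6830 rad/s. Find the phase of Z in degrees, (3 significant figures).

X_L = ωL = 1090 Ω
X_C = 1/(ωC) = 4150 Ω
Parallel: admittances add. Y = 1/R + 1/(jωL) + jωC
Y = (0.000133 − j0.000674) S
|Y| = 0.000687 S → |Z| = 1/|Y| = 1460 Ω, ∠Z = −∠Y = 78.8°

78.8°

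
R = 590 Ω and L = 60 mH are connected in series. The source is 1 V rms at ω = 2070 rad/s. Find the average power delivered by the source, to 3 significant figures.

1.62 mW

X_L = ωL = 124 Ω
Z = 590 + j124 Ω
|Z| = √(590² + 124²) = 603 Ω
∠Z = arctan(124/590) = 11.9°
I = V/|Z| = 1.66 mA
P = VI cos φ = 1 × 0.00166 × cos(11.9°) = 1.62 mW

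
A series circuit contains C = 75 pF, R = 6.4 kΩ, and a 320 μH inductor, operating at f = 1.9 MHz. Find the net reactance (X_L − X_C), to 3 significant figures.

2700 Ω

ω = 2πf = 1.194e+07 rad/s
X_L = ωL = 3820 Ω
X_C = 1/(ωC) = 1120 Ω
X = 3820 − 1120 = 2700 Ω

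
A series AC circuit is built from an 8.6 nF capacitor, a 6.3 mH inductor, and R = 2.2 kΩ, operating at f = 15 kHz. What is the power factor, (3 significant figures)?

0.960

ω = 2πf = 94250 rad/s
X_L = ωL = 594 Ω
X_C = 1/(ωC) = 1230 Ω
Net reactance X = X_L − X_C = -640 Ω
Z = 2200 − j640 Ω
|Z| = √(2200² + 640²) = 2290 Ω
∠Z = arctan(-640/2200) = -16.2°
cos φ = cos(-16.2°) = 0.960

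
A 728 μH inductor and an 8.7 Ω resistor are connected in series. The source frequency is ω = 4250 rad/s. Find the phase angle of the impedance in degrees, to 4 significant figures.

X_L = ωL = 3.094 Ω
Z = 8.700 + j3.094 Ω
|Z| = √(8.700² + 3.094²) = 9.234 Ω
∠Z = arctan(3.094/8.700) = 19.58°

19.58°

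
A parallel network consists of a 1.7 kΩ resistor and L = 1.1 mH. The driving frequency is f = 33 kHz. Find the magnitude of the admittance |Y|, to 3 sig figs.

4.42 mS

ω = 2πf = 207300 rad/s
X_L = ωL = 228 Ω
Parallel: admittances add. Y = 1/R + 1/(jωL)
Y = (0.000588 − j0.00438) S
|Y| = 0.00442 S → |Z| = 1/|Y| = 226 Ω, ∠Z = −∠Y = 82.4°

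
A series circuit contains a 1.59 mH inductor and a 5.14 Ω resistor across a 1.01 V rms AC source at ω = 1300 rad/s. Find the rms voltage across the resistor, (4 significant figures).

X_L = ωL = 2.067 Ω
Z = 5.140 + j2.067 Ω
|Z| = √(5.140² + 2.067²) = 5.540 Ω
I = V/|Z| = 182.3 mA
V_R = I·|Z_R| = 0.1823 × 5.140 = 0.9371 V

0.9371 V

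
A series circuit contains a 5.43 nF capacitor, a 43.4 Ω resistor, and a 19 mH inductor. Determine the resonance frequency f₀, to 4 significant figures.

15.67 kHz

ω₀ = 1/√(LC) = 1/√(0.019 × 5.43e-09) = 98450 rad/s
f₀ = ω₀/(2π) = 15.67 kHz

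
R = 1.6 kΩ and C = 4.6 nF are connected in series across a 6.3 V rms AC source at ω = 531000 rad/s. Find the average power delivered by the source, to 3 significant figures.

X_C = 1/(ωC) = 409 Ω
Z = 1600 − j409 Ω
|Z| = √(1600² + 409²) = 1650 Ω
∠Z = arctan(-409/1600) = -14.4°
I = V/|Z| = 3.81 mA
P = VI cos φ = 6.3 × 0.00381 × cos(-14.4°) = 23.3 mW

23.3 mW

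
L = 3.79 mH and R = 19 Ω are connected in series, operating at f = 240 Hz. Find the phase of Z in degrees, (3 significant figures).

ω = 2πf = 1508 rad/s
X_L = ωL = 5.72 Ω
Z = 19.0 + j5.72 Ω
|Z| = √(19.0² + 5.72²) = 19.8 Ω
∠Z = arctan(5.72/19.0) = 16.7°

16.7°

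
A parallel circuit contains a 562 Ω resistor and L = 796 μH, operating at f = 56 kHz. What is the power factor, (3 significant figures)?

ω = 2πf = 351900 rad/s
X_L = ωL = 280 Ω
Parallel: admittances add. Y = 1/R + 1/(jωL)
Y = (0.00178 − j0.00357) S
|Y| = 0.00399 S → |Z| = 1/|Y| = 251 Ω, ∠Z = −∠Y = 63.5°
cos φ = cos(63.5°) = 0.446

0.446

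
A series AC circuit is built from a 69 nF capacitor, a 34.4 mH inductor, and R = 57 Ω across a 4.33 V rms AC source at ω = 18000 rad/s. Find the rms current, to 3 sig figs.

22.3 mA

X_L = ωL = 619 Ω
X_C = 1/(ωC) = 805 Ω
Net reactance X = X_L − X_C = -186 Ω
Z = 57.0 − j186 Ω
|Z| = √(57.0² + 186²) = 194 Ω
I = V/|Z| = 4.33/194 = 22.3 mA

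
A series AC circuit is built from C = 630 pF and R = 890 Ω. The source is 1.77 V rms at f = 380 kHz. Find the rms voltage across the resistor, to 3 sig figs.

1.42 V

ω = 2πf = 2.388e+06 rad/s
X_C = 1/(ωC) = 665 Ω
Z = 890 − j665 Ω
|Z| = √(890² + 665²) = 1110 Ω
I = V/|Z| = 1.59 mA
V_R = I·|Z_R| = 0.00159 × 890 = 1.42 V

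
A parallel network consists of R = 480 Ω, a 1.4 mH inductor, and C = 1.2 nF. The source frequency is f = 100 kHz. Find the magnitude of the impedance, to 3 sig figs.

472 Ω

ω = 2πf = 628300 rad/s
X_L = ωL = 880 Ω
X_C = 1/(ωC) = 1330 Ω
Parallel: admittances add. Y = 1/R + 1/(jωL) + jωC
Y = (0.00208 − j0.000383) S
|Y| = 0.00212 S → |Z| = 1/|Y| = 472 Ω, ∠Z = −∠Y = 10.4°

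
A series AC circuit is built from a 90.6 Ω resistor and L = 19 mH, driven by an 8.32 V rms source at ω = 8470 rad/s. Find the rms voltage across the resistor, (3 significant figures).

4.08 V

X_L = ωL = 161 Ω
Z = 90.6 + j161 Ω
|Z| = √(90.6² + 161²) = 185 Ω
I = V/|Z| = 45.1 mA
V_R = I·|Z_R| = 0.0451 × 90.6 = 4.08 V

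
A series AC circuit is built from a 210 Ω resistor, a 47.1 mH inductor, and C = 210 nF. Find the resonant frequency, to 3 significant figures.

ω₀ = 1/√(LC) = 1/√(0.0471 × 2.1e-07) = 10050 rad/s
f₀ = ω₀/(2π) = 1.60 kHz

1.60 kHz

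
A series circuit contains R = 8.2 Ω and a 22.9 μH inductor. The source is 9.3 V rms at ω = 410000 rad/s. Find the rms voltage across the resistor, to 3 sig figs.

X_L = ωL = 9.39 Ω
Z = 8.20 + j9.39 Ω
|Z| = √(8.20² + 9.39²) = 12.5 Ω
I = V/|Z| = 746 mA
V_R = I·|Z_R| = 0.746 × 8.20 = 6.12 V

6.12 V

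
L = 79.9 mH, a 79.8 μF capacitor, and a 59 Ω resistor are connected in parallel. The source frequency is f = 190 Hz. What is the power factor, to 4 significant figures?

0.1960

ω = 2πf = 1194 rad/s
X_L = ωL = 95.39 Ω
X_C = 1/(ωC) = 10.50 Ω
Parallel: admittances add. Y = 1/R + 1/(jωL) + jωC
Y = (0.01695 + j0.08478) S
|Y| = 0.08646 S → |Z| = 1/|Y| = 11.57 Ω, ∠Z = −∠Y = -78.69°
cos φ = cos(-78.69°) = 0.1960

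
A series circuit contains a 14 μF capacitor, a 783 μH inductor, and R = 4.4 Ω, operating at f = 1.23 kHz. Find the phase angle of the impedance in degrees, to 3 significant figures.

ω = 2πf = 7728 rad/s
X_L = ωL = 6.05 Ω
X_C = 1/(ωC) = 9.24 Ω
Net reactance X = X_L − X_C = -3.19 Ω
Z = 4.40 − j3.19 Ω
|Z| = √(4.40² + 3.19²) = 5.44 Ω
∠Z = arctan(-3.19/4.40) = -36.0°

-36.0°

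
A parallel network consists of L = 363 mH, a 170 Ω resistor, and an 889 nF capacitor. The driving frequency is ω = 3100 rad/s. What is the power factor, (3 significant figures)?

0.953

X_L = ωL = 1130 Ω
X_C = 1/(ωC) = 363 Ω
Parallel: admittances add. Y = 1/R + 1/(jωL) + jωC
Y = (0.00588 + j0.00187) S
|Y| = 0.00617 S → |Z| = 1/|Y| = 162 Ω, ∠Z = −∠Y = -17.6°
cos φ = cos(-17.6°) = 0.953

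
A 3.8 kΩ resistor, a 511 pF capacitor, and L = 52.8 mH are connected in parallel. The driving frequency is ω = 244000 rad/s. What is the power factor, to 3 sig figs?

0.984

X_L = ωL = 12900 Ω
X_C = 1/(ωC) = 8020 Ω
Parallel: admittances add. Y = 1/R + 1/(jωL) + jωC
Y = (0.000263 + j4.71e-05) S
|Y| = 0.000267 S → |Z| = 1/|Y| = 3740 Ω, ∠Z = −∠Y = -10.1°
cos φ = cos(-10.1°) = 0.984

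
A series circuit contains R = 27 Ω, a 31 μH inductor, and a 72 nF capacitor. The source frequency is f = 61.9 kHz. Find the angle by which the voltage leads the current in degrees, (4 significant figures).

ω = 2πf = 388900 rad/s
X_L = ωL = 12.06 Ω
X_C = 1/(ωC) = 35.71 Ω
Net reactance X = X_L − X_C = -23.65 Ω
Z = 27.00 − j23.65 Ω
|Z| = √(27.00² + 23.65²) = 35.90 Ω
∠Z = arctan(-23.65/27.00) = -41.22°

-41.22°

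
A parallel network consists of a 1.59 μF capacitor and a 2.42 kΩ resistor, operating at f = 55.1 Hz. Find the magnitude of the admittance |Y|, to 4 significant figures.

ω = 2πf = 346.2 rad/s
X_C = 1/(ωC) = 1817 Ω
Parallel: admittances add. Y = 1/R + jωC
Y = (0.0004132 + j0.0005505) S
|Y| = 0.0006883 S → |Z| = 1/|Y| = 1453 Ω, ∠Z = −∠Y = -53.11°

688.3 μS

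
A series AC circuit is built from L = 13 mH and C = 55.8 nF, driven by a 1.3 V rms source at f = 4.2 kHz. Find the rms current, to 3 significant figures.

3.87 mA

ω = 2πf = 26390 rad/s
X_L = ωL = 343 Ω
X_C = 1/(ωC) = 679 Ω
Net reactance X = X_L − X_C = -336 Ω
Z = − j336 Ω
|Z| = √(0² + 336²) = 336 Ω
I = V/|Z| = 1.3/336 = 3.87 mA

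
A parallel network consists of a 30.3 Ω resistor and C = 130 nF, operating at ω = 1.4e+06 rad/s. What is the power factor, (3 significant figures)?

X_C = 1/(ωC) = 5.49 Ω
Parallel: admittances add. Y = 1/R + jωC
Y = (0.0330 + j0.182) S
|Y| = 0.185 S → |Z| = 1/|Y| = 5.41 Ω, ∠Z = −∠Y = -79.7°
cos φ = cos(-79.7°) = 0.178

0.178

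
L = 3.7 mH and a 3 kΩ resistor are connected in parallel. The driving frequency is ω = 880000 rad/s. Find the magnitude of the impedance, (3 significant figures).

X_L = ωL = 3260 Ω
Parallel: admittances add. Y = 1/R + 1/(jωL)
Y = (0.000333 − j0.000307) S
|Y| = 0.000453 S → |Z| = 1/|Y| = 2210 Ω, ∠Z = −∠Y = 42.7°

2210 Ω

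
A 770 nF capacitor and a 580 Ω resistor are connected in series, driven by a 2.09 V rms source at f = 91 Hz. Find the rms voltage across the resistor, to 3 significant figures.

0.517 V

ω = 2πf = 571.8 rad/s
X_C = 1/(ωC) = 2270 Ω
Z = 580 − j2270 Ω
|Z| = √(580² + 2270²) = 2340 Ω
I = V/|Z| = 892 μA
V_R = I·|Z_R| = 0.000892 × 580 = 0.517 V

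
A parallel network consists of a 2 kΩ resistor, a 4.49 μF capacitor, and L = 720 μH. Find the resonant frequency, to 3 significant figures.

ω₀ = 1/√(LC) = 1/√(0.00072 × 4.49e-06) = 17590 rad/s
f₀ = ω₀/(2π) = 2.80 kHz

2.80 kHz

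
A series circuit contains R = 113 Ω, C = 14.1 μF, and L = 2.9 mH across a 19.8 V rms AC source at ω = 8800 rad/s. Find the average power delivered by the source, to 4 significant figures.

3.388 W

X_L = ωL = 25.52 Ω
X_C = 1/(ωC) = 8.059 Ω
Net reactance X = X_L − X_C = 17.46 Ω
Z = 113.0 + j17.46 Ω
|Z| = √(113.0² + 17.46²) = 114.3 Ω
∠Z = arctan(17.46/113.0) = 8.784°
I = V/|Z| = 173.2 mA
P = VI cos φ = 19.8 × 0.1732 × cos(8.784°) = 3.388 W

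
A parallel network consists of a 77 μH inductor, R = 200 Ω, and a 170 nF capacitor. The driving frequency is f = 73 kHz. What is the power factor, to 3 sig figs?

0.100

ω = 2πf = 458700 rad/s
X_L = ωL = 35.3 Ω
X_C = 1/(ωC) = 12.8 Ω
Parallel: admittances add. Y = 1/R + 1/(jωL) + jωC
Y = (0.00500 + j0.0497) S
|Y| = 0.0499 S → |Z| = 1/|Y| = 20.0 Ω, ∠Z = −∠Y = -84.3°
cos φ = cos(-84.3°) = 0.100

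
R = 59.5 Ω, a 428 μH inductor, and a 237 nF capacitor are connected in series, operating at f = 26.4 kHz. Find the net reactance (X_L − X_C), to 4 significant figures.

45.56 Ω

ω = 2πf = 165900 rad/s
X_L = ωL = 70.99 Ω
X_C = 1/(ωC) = 25.44 Ω
X = 70.99 − 25.44 = 45.56 Ω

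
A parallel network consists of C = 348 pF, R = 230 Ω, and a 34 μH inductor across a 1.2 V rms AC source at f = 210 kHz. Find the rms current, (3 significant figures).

26.7 mA

ω = 2πf = 1.319e+06 rad/s
X_L = ωL = 44.9 Ω
X_C = 1/(ωC) = 2180 Ω
Parallel: admittances add. Y = 1/R + 1/(jωL) + jωC
Y = (0.00435 − j0.0218) S
|Y| = 0.0223 S → |Z| = 1/|Y| = 44.9 Ω, ∠Z = −∠Y = 78.7°
I = V/|Z| = 1.2/44.9 = 26.7 mA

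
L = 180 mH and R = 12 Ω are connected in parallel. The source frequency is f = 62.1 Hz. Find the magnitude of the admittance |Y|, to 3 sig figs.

84.5 mS

ω = 2πf = 390.2 rad/s
X_L = ωL = 70.2 Ω
Parallel: admittances add. Y = 1/R + 1/(jωL)
Y = (0.0833 − j0.0142) S
|Y| = 0.0845 S → |Z| = 1/|Y| = 11.8 Ω, ∠Z = −∠Y = 9.70°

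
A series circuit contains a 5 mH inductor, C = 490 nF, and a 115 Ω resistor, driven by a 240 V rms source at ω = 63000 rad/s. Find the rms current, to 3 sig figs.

787 mA

X_L = ωL = 315 Ω
X_C = 1/(ωC) = 32.4 Ω
Net reactance X = X_L − X_C = 283 Ω
Z = 115 + j283 Ω
|Z| = √(115² + 283²) = 305 Ω
I = V/|Z| = 240/305 = 787 mA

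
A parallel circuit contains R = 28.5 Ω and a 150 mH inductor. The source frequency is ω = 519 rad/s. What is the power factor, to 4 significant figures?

0.9391

X_L = ωL = 77.85 Ω
Parallel: admittances add. Y = 1/R + 1/(jωL)
Y = (0.03509 − j0.01285) S
|Y| = 0.03737 S → |Z| = 1/|Y| = 26.76 Ω, ∠Z = −∠Y = 20.11°
cos φ = cos(20.11°) = 0.9391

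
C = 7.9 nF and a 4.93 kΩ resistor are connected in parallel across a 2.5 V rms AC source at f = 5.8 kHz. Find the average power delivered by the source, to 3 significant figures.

1.27 mW

ω = 2πf = 36440 rad/s
X_C = 1/(ωC) = 3470 Ω
Parallel: admittances add. Y = 1/R + jωC
Y = (0.000203 + j0.000288) S
|Y| = 0.000352 S → |Z| = 1/|Y| = 2840 Ω, ∠Z = −∠Y = -54.8°
I = V/|Z| = 880 μA
P = VI cos φ = 2.5 × 0.000880 × cos(-54.8°) = 1.27 mW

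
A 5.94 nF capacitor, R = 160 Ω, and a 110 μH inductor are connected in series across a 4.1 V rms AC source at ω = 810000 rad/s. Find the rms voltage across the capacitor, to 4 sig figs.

4.277 V

X_L = ωL = 89.10 Ω
X_C = 1/(ωC) = 207.8 Ω
Net reactance X = X_L − X_C = -118.7 Ω
Z = 160.0 − j118.7 Ω
|Z| = √(160.0² + 118.7²) = 199.2 Ω
I = V/|Z| = 20.58 mA
V_C = I·|Z_C| = 0.02058 × 207.8 = 4.277 V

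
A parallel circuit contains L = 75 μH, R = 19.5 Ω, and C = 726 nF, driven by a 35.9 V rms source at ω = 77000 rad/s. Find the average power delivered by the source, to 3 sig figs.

X_L = ωL = 5.77 Ω
X_C = 1/(ωC) = 17.9 Ω
Parallel: admittances add. Y = 1/R + 1/(jωL) + jωC
Y = (0.0513 − j0.117) S
|Y| = 0.128 S → |Z| = 1/|Y| = 7.81 Ω, ∠Z = −∠Y = 66.4°
I = V/|Z| = 4.59 A
P = VI cos φ = 35.9 × 4.59 × cos(66.4°) = 66.1 W

66.1 W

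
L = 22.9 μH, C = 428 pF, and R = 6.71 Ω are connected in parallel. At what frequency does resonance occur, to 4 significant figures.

1.608 MHz

ω₀ = 1/√(LC) = 1/√(2.29e-05 × 4.28e-10) = 1.01e+07 rad/s
f₀ = ω₀/(2π) = 1.608 MHz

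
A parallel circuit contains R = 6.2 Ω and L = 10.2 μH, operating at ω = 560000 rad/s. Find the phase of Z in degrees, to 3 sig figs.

47.3°

X_L = ωL = 5.71 Ω
Parallel: admittances add. Y = 1/R + 1/(jωL)
Y = (0.161 − j0.175) S
|Y| = 0.238 S → |Z| = 1/|Y| = 4.20 Ω, ∠Z = −∠Y = 47.3°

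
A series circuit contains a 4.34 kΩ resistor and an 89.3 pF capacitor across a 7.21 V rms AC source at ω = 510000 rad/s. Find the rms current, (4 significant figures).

322.1 μA

X_C = 1/(ωC) = 21960 Ω
Z = 4340 − j21960 Ω
|Z| = √(4340² + 21960²) = 22380 Ω
I = V/|Z| = 7.21/22380 = 322.1 μA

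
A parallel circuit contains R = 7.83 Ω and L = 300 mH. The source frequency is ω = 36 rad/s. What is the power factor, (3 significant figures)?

0.810

X_L = ωL = 10.8 Ω
Parallel: admittances add. Y = 1/R + 1/(jωL)
Y = (0.128 − j0.0926) S
|Y| = 0.158 S → |Z| = 1/|Y| = 6.34 Ω, ∠Z = −∠Y = 35.9°
cos φ = cos(35.9°) = 0.810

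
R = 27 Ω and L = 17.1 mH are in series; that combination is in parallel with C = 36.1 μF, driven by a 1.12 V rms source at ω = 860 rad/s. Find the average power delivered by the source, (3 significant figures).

X_L = ωL = 14.7 Ω
X_C = 1/(ωC) = 32.2 Ω
Branch 1 (R+jX_L): Z₁ = 27.0 + j14.7 Ω, |Z₁| = 30.7 Ω
Branch 2 (−jX_C): Z₂ = −j32.2 Ω
Parallel: Z = Z₁Z₂/(Z₁+Z₂), |Z| = 30.8 Ω, ∠Z = -28.5°
I = V/|Z| = 36.4 mA
P = VI cos φ = 1.12 × 0.0364 × cos(-28.5°) = 35.8 mW

35.8 mW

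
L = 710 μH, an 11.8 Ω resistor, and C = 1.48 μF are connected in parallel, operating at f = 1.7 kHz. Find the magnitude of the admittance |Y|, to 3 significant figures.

144 mS

ω = 2πf = 10680 rad/s
X_L = ωL = 7.58 Ω
X_C = 1/(ωC) = 63.3 Ω
Parallel: admittances add. Y = 1/R + 1/(jωL) + jωC
Y = (0.0847 − j0.116) S
|Y| = 0.144 S → |Z| = 1/|Y| = 6.96 Ω, ∠Z = −∠Y = 53.9°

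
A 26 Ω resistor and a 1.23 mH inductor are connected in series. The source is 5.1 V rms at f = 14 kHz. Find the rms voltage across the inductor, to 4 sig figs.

4.959 V

ω = 2πf = 87960 rad/s
X_L = ωL = 108.2 Ω
Z = 26.00 + j108.2 Ω
|Z| = √(26.00² + 108.2²) = 111.3 Ω
I = V/|Z| = 45.83 mA
V_L = I·|Z_L| = 0.04583 × 108.2 = 4.959 V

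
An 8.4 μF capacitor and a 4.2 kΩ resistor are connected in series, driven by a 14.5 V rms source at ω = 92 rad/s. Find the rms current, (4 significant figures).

X_C = 1/(ωC) = 1294 Ω
Z = 4200 − j1294 Ω
|Z| = √(4200² + 1294²) = 4395 Ω
I = V/|Z| = 14.5/4395 = 3.299 mA

3.299 mA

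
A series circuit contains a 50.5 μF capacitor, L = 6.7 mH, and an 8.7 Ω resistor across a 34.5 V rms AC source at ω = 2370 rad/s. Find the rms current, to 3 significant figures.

3.00 A

X_L = ωL = 15.9 Ω
X_C = 1/(ωC) = 8.36 Ω
Net reactance X = X_L − X_C = 7.52 Ω
Z = 8.70 + j7.52 Ω
|Z| = √(8.70² + 7.52²) = 11.5 Ω
I = V/|Z| = 34.5/11.5 = 3.00 A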